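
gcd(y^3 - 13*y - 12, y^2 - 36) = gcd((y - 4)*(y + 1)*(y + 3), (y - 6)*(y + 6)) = 1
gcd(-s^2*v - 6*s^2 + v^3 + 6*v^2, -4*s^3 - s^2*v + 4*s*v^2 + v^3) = s^2 - v^2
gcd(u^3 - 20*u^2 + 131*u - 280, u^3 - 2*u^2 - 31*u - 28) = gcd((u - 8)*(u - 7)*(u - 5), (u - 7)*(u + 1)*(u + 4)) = u - 7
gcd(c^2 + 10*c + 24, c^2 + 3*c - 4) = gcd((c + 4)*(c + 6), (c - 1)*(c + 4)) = c + 4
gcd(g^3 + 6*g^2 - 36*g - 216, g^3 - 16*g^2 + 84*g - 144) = g - 6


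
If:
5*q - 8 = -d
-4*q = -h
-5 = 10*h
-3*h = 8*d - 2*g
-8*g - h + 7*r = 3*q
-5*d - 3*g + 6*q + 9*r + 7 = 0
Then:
No Solution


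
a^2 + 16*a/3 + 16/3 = (a + 4/3)*(a + 4)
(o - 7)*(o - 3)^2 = o^3 - 13*o^2 + 51*o - 63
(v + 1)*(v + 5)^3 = v^4 + 16*v^3 + 90*v^2 + 200*v + 125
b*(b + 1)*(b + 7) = b^3 + 8*b^2 + 7*b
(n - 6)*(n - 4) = n^2 - 10*n + 24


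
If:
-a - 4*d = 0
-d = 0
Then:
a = 0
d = 0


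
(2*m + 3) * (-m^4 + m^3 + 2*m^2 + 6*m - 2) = -2*m^5 - m^4 + 7*m^3 + 18*m^2 + 14*m - 6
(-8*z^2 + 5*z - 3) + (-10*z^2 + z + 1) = -18*z^2 + 6*z - 2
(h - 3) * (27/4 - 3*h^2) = -3*h^3 + 9*h^2 + 27*h/4 - 81/4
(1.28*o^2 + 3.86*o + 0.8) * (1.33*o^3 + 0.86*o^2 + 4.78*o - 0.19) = 1.7024*o^5 + 6.2346*o^4 + 10.502*o^3 + 18.8956*o^2 + 3.0906*o - 0.152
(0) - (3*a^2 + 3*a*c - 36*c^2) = -3*a^2 - 3*a*c + 36*c^2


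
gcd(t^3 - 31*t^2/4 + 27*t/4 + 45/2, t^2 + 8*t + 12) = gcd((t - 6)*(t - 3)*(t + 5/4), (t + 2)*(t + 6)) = 1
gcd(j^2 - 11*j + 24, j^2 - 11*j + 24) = j^2 - 11*j + 24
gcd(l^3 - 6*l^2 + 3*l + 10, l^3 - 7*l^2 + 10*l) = l^2 - 7*l + 10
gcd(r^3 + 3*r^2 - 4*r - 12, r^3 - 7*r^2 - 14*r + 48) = r^2 + r - 6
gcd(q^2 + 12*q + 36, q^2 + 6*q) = q + 6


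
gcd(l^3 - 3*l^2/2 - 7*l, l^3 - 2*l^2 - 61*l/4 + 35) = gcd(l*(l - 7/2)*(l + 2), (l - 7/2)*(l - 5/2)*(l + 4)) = l - 7/2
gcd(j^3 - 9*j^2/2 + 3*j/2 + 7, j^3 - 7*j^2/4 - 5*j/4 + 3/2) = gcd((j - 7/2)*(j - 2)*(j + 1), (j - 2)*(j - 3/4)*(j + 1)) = j^2 - j - 2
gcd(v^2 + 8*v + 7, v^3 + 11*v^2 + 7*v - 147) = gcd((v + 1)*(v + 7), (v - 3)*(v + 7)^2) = v + 7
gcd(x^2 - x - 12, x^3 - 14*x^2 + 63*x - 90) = 1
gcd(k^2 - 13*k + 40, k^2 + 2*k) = 1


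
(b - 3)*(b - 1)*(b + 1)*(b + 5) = b^4 + 2*b^3 - 16*b^2 - 2*b + 15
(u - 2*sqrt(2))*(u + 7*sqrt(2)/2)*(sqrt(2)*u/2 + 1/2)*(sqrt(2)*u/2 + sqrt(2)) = u^4/2 + u^3 + sqrt(2)*u^3 - 25*u^2/4 + 2*sqrt(2)*u^2 - 25*u/2 - 7*sqrt(2)*u/2 - 7*sqrt(2)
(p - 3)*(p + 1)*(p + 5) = p^3 + 3*p^2 - 13*p - 15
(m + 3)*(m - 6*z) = m^2 - 6*m*z + 3*m - 18*z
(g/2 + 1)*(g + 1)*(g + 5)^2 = g^4/2 + 13*g^3/2 + 57*g^2/2 + 95*g/2 + 25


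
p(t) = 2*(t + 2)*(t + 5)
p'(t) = 4*t + 14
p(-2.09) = -0.52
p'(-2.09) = 5.64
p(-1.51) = 3.42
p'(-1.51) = 7.96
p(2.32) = 63.24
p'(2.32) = 23.28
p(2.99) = 79.74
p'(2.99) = 25.96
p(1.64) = 48.34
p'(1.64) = 20.56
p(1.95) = 54.90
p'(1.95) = 21.80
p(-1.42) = 4.15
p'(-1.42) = 8.32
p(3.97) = 107.10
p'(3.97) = 29.88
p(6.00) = 176.00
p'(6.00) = 38.00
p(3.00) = 80.00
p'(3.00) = 26.00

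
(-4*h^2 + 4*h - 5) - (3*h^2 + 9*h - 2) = -7*h^2 - 5*h - 3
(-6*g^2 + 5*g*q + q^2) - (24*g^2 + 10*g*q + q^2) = -30*g^2 - 5*g*q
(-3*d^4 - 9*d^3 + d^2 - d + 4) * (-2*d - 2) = 6*d^5 + 24*d^4 + 16*d^3 - 6*d - 8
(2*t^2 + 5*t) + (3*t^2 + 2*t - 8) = 5*t^2 + 7*t - 8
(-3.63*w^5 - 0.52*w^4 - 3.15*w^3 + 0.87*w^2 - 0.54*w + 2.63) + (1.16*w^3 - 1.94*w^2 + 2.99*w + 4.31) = -3.63*w^5 - 0.52*w^4 - 1.99*w^3 - 1.07*w^2 + 2.45*w + 6.94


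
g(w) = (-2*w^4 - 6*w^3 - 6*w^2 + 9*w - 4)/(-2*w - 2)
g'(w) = (-8*w^3 - 18*w^2 - 12*w + 9)/(-2*w - 2) + 2*(-2*w^4 - 6*w^3 - 6*w^2 + 9*w - 4)/(-2*w - 2)^2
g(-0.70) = 19.44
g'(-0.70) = -83.66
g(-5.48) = -117.16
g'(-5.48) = 68.80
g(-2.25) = -15.02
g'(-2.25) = 2.39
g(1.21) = 3.80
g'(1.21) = 8.70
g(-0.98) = 369.50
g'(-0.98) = -18750.04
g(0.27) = 0.84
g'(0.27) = -2.35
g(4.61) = 140.92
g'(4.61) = 82.96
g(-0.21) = 3.86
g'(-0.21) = -11.73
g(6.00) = 289.57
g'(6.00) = 132.85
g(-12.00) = -1458.18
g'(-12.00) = 384.94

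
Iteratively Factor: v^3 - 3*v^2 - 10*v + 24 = (v + 3)*(v^2 - 6*v + 8) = (v - 4)*(v + 3)*(v - 2)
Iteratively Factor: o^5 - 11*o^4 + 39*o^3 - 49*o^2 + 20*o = (o - 4)*(o^4 - 7*o^3 + 11*o^2 - 5*o) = o*(o - 4)*(o^3 - 7*o^2 + 11*o - 5) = o*(o - 5)*(o - 4)*(o^2 - 2*o + 1) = o*(o - 5)*(o - 4)*(o - 1)*(o - 1)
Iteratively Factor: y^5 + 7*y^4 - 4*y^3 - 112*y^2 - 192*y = (y - 4)*(y^4 + 11*y^3 + 40*y^2 + 48*y) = (y - 4)*(y + 4)*(y^3 + 7*y^2 + 12*y) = (y - 4)*(y + 4)^2*(y^2 + 3*y) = y*(y - 4)*(y + 4)^2*(y + 3)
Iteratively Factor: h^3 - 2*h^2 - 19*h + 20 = (h + 4)*(h^2 - 6*h + 5) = (h - 1)*(h + 4)*(h - 5)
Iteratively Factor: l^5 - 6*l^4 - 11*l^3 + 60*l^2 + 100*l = (l + 2)*(l^4 - 8*l^3 + 5*l^2 + 50*l) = l*(l + 2)*(l^3 - 8*l^2 + 5*l + 50) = l*(l + 2)^2*(l^2 - 10*l + 25) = l*(l - 5)*(l + 2)^2*(l - 5)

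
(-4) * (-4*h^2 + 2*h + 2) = 16*h^2 - 8*h - 8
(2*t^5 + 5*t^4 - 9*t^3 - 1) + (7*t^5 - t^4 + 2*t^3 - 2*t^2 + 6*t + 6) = 9*t^5 + 4*t^4 - 7*t^3 - 2*t^2 + 6*t + 5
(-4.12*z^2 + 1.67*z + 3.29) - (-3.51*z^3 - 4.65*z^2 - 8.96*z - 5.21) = 3.51*z^3 + 0.53*z^2 + 10.63*z + 8.5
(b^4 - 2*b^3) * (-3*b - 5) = -3*b^5 + b^4 + 10*b^3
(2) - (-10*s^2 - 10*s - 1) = 10*s^2 + 10*s + 3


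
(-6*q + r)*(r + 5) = -6*q*r - 30*q + r^2 + 5*r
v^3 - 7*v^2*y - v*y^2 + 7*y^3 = (v - 7*y)*(v - y)*(v + y)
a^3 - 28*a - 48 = (a - 6)*(a + 2)*(a + 4)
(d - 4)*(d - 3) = d^2 - 7*d + 12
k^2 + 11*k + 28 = (k + 4)*(k + 7)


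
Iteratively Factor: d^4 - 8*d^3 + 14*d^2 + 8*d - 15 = (d - 5)*(d^3 - 3*d^2 - d + 3) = (d - 5)*(d - 1)*(d^2 - 2*d - 3) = (d - 5)*(d - 3)*(d - 1)*(d + 1)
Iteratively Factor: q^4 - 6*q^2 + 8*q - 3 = (q + 3)*(q^3 - 3*q^2 + 3*q - 1) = (q - 1)*(q + 3)*(q^2 - 2*q + 1) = (q - 1)^2*(q + 3)*(q - 1)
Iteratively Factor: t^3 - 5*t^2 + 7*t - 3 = (t - 1)*(t^2 - 4*t + 3) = (t - 3)*(t - 1)*(t - 1)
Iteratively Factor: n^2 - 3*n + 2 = (n - 1)*(n - 2)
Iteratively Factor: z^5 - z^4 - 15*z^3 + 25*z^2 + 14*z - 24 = (z + 4)*(z^4 - 5*z^3 + 5*z^2 + 5*z - 6) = (z + 1)*(z + 4)*(z^3 - 6*z^2 + 11*z - 6) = (z - 1)*(z + 1)*(z + 4)*(z^2 - 5*z + 6) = (z - 2)*(z - 1)*(z + 1)*(z + 4)*(z - 3)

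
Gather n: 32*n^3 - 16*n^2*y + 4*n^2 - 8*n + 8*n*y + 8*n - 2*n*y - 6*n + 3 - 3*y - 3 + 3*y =32*n^3 + n^2*(4 - 16*y) + n*(6*y - 6)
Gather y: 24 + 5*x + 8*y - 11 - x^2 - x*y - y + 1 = -x^2 + 5*x + y*(7 - x) + 14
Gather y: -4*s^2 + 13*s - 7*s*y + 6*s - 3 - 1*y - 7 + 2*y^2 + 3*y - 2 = -4*s^2 + 19*s + 2*y^2 + y*(2 - 7*s) - 12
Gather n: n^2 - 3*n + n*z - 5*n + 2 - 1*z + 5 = n^2 + n*(z - 8) - z + 7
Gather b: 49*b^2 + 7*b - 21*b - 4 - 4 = 49*b^2 - 14*b - 8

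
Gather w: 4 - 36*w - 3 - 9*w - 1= -45*w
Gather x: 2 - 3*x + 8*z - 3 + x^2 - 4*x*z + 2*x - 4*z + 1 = x^2 + x*(-4*z - 1) + 4*z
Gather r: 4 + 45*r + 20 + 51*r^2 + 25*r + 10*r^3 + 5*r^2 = 10*r^3 + 56*r^2 + 70*r + 24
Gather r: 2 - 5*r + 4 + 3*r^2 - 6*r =3*r^2 - 11*r + 6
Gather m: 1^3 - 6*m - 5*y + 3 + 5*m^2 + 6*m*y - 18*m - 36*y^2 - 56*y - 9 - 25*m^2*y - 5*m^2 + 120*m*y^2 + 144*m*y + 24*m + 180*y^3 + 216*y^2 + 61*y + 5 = -25*m^2*y + m*(120*y^2 + 150*y) + 180*y^3 + 180*y^2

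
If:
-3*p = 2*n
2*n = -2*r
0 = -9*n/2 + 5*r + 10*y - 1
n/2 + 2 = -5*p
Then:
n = 12/17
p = -8/17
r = -12/17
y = 131/170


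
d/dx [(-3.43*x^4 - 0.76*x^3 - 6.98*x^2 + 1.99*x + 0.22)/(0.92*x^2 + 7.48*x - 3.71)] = (-6.3112*x^5 - 77.6684*x^4 + 39.5316*x^3 - 45.5824*x^2 + 51.3868*x - 9.0285)/(0.8464*x^4 + 13.7632*x^3 + 49.124*x^2 - 55.5016*x + 13.7641)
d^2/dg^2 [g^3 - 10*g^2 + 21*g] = 6*g - 20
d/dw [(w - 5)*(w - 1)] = 2*w - 6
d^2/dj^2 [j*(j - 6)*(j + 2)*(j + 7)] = 12*j^2 + 18*j - 80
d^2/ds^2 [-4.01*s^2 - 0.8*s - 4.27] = -8.02000000000000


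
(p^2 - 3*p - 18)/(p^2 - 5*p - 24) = (p - 6)/(p - 8)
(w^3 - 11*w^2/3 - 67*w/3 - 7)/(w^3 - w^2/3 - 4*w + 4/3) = (3*w^3 - 11*w^2 - 67*w - 21)/(3*w^3 - w^2 - 12*w + 4)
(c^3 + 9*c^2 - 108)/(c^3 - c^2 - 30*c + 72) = (c + 6)/(c - 4)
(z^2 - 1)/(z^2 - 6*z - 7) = (z - 1)/(z - 7)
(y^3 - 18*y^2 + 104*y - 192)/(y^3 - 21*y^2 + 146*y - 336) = (y - 4)/(y - 7)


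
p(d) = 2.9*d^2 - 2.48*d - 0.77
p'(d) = 5.8*d - 2.48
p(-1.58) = 10.39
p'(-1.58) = -11.64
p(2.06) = 6.43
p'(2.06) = 9.47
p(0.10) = -0.99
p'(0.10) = -1.90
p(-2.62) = 25.63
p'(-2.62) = -17.68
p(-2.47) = 23.05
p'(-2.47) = -16.81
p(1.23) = 0.57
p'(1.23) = 4.65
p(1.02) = -0.28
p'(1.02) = 3.44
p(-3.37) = 40.52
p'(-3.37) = -22.03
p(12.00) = 387.07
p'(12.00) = 67.12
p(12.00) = 387.07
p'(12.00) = 67.12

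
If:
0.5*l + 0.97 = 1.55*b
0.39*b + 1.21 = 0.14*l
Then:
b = 33.67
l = 102.45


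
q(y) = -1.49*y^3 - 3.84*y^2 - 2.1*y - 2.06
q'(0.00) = -2.10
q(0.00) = -2.06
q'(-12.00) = -553.62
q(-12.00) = 2044.90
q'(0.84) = -11.71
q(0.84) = -7.42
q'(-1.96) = -4.22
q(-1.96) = -1.48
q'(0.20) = -3.81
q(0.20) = -2.65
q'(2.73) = -56.38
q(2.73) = -66.73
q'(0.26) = -4.40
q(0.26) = -2.89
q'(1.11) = -16.13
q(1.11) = -11.16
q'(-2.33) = -8.47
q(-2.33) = 0.83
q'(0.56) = -7.80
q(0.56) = -4.70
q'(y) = -4.47*y^2 - 7.68*y - 2.1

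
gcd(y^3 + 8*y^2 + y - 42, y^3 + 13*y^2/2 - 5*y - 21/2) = y + 7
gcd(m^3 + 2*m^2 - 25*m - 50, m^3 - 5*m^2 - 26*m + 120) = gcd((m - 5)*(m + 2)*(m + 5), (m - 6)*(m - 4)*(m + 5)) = m + 5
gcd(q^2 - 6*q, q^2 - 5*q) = q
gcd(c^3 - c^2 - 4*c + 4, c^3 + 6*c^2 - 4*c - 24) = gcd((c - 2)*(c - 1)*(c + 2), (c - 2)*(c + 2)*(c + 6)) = c^2 - 4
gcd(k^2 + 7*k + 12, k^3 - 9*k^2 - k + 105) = k + 3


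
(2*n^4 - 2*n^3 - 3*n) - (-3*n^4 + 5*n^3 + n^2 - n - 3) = 5*n^4 - 7*n^3 - n^2 - 2*n + 3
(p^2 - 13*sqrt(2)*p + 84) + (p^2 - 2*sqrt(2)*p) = 2*p^2 - 15*sqrt(2)*p + 84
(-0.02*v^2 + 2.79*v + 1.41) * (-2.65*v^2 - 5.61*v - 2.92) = 0.053*v^4 - 7.2813*v^3 - 19.33*v^2 - 16.0569*v - 4.1172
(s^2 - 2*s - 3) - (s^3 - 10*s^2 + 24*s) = -s^3 + 11*s^2 - 26*s - 3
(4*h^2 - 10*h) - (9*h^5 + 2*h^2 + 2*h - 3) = -9*h^5 + 2*h^2 - 12*h + 3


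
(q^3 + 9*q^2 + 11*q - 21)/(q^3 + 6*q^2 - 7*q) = (q + 3)/q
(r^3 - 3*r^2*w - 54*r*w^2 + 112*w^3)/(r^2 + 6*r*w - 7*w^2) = (r^2 - 10*r*w + 16*w^2)/(r - w)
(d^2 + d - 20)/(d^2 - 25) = (d - 4)/(d - 5)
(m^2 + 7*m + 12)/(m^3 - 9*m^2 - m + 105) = (m + 4)/(m^2 - 12*m + 35)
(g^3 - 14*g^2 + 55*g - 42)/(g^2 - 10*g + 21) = (g^2 - 7*g + 6)/(g - 3)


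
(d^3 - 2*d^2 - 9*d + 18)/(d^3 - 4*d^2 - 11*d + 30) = (d - 3)/(d - 5)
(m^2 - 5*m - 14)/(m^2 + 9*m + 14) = (m - 7)/(m + 7)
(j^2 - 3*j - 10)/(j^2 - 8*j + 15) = (j + 2)/(j - 3)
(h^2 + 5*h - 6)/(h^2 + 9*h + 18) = (h - 1)/(h + 3)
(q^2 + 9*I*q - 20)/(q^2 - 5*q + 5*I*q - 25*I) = (q + 4*I)/(q - 5)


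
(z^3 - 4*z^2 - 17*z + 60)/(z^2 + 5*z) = (z^3 - 4*z^2 - 17*z + 60)/(z*(z + 5))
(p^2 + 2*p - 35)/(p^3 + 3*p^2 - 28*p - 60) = (p + 7)/(p^2 + 8*p + 12)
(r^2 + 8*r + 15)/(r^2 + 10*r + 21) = (r + 5)/(r + 7)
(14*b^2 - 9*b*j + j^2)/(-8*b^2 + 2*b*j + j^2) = (-7*b + j)/(4*b + j)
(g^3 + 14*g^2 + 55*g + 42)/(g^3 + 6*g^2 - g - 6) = (g + 7)/(g - 1)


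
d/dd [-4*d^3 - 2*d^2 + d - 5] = -12*d^2 - 4*d + 1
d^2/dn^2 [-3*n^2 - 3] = -6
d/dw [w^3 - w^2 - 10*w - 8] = 3*w^2 - 2*w - 10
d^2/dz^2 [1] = 0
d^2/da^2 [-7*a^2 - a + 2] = -14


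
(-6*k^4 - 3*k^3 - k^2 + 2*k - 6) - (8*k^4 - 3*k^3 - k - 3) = -14*k^4 - k^2 + 3*k - 3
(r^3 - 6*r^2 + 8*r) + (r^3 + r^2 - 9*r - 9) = 2*r^3 - 5*r^2 - r - 9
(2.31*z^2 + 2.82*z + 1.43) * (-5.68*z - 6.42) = -13.1208*z^3 - 30.8478*z^2 - 26.2268*z - 9.1806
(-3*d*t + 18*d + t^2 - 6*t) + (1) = -3*d*t + 18*d + t^2 - 6*t + 1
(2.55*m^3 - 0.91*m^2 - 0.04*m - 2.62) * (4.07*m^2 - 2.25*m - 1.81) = 10.3785*m^5 - 9.4412*m^4 - 2.7308*m^3 - 8.9263*m^2 + 5.9674*m + 4.7422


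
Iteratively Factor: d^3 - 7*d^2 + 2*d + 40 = (d + 2)*(d^2 - 9*d + 20) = (d - 5)*(d + 2)*(d - 4)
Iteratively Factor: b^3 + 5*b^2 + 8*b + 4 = (b + 1)*(b^2 + 4*b + 4) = (b + 1)*(b + 2)*(b + 2)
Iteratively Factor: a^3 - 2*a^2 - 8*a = (a + 2)*(a^2 - 4*a) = (a - 4)*(a + 2)*(a)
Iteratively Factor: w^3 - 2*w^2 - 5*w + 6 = (w + 2)*(w^2 - 4*w + 3) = (w - 3)*(w + 2)*(w - 1)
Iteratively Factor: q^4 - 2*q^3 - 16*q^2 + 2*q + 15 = (q + 1)*(q^3 - 3*q^2 - 13*q + 15) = (q - 1)*(q + 1)*(q^2 - 2*q - 15) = (q - 1)*(q + 1)*(q + 3)*(q - 5)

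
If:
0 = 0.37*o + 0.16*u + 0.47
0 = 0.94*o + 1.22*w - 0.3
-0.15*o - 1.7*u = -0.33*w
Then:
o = -1.44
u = 0.39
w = 1.35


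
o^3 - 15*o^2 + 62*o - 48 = (o - 8)*(o - 6)*(o - 1)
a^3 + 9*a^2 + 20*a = a*(a + 4)*(a + 5)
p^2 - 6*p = p*(p - 6)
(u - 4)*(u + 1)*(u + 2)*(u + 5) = u^4 + 4*u^3 - 15*u^2 - 58*u - 40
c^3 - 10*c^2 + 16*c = c*(c - 8)*(c - 2)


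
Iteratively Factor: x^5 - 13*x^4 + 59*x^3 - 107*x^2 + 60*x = (x - 3)*(x^4 - 10*x^3 + 29*x^2 - 20*x) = (x - 4)*(x - 3)*(x^3 - 6*x^2 + 5*x) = x*(x - 4)*(x - 3)*(x^2 - 6*x + 5) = x*(x - 4)*(x - 3)*(x - 1)*(x - 5)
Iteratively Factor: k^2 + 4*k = (k + 4)*(k)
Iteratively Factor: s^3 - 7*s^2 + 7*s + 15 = (s + 1)*(s^2 - 8*s + 15) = (s - 3)*(s + 1)*(s - 5)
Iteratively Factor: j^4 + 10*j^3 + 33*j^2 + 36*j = (j)*(j^3 + 10*j^2 + 33*j + 36) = j*(j + 3)*(j^2 + 7*j + 12) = j*(j + 3)^2*(j + 4)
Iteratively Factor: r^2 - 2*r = (r - 2)*(r)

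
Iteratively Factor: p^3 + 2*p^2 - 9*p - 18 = (p - 3)*(p^2 + 5*p + 6) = (p - 3)*(p + 3)*(p + 2)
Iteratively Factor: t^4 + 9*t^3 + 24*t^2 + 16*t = (t + 4)*(t^3 + 5*t^2 + 4*t) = (t + 4)^2*(t^2 + t) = t*(t + 4)^2*(t + 1)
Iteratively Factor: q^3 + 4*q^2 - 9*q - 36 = (q - 3)*(q^2 + 7*q + 12) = (q - 3)*(q + 3)*(q + 4)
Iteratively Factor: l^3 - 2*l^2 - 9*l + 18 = (l + 3)*(l^2 - 5*l + 6) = (l - 3)*(l + 3)*(l - 2)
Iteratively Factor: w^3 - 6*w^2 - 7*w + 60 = (w - 4)*(w^2 - 2*w - 15) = (w - 5)*(w - 4)*(w + 3)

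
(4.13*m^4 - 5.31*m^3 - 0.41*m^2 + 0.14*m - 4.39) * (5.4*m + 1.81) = 22.302*m^5 - 21.1987*m^4 - 11.8251*m^3 + 0.0139000000000001*m^2 - 23.4526*m - 7.9459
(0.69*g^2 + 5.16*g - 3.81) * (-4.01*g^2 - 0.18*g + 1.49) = -2.7669*g^4 - 20.8158*g^3 + 15.3774*g^2 + 8.3742*g - 5.6769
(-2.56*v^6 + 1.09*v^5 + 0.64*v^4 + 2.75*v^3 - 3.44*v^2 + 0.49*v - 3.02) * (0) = 0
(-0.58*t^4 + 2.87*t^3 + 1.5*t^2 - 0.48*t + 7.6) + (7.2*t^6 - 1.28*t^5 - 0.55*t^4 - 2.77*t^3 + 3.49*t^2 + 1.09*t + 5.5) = 7.2*t^6 - 1.28*t^5 - 1.13*t^4 + 0.1*t^3 + 4.99*t^2 + 0.61*t + 13.1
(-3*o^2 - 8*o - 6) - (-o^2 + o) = -2*o^2 - 9*o - 6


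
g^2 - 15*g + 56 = (g - 8)*(g - 7)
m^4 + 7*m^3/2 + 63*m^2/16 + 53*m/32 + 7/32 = (m + 1/4)*(m + 1/2)*(m + 1)*(m + 7/4)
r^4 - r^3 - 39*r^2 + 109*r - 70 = (r - 5)*(r - 2)*(r - 1)*(r + 7)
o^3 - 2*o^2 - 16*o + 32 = (o - 4)*(o - 2)*(o + 4)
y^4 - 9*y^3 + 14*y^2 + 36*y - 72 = (y - 6)*(y - 3)*(y - 2)*(y + 2)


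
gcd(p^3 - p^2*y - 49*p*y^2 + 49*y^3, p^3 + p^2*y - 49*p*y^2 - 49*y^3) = -p^2 + 49*y^2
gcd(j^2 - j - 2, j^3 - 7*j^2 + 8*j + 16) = j + 1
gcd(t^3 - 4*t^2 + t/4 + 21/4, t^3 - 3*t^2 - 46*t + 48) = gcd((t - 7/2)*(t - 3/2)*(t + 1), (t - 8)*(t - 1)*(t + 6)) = 1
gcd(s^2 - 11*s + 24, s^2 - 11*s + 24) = s^2 - 11*s + 24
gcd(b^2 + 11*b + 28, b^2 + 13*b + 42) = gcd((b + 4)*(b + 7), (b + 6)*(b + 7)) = b + 7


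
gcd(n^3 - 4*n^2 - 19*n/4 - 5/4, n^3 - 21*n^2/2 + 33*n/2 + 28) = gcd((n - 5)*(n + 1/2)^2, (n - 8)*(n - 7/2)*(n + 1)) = 1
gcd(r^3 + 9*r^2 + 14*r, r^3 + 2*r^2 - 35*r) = r^2 + 7*r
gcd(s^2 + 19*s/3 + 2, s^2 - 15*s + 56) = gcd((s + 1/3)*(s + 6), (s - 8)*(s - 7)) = 1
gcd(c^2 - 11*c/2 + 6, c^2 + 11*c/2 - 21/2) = c - 3/2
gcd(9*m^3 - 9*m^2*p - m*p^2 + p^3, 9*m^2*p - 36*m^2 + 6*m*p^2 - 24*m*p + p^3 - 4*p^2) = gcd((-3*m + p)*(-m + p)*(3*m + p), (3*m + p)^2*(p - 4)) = 3*m + p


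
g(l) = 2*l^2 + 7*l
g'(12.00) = 55.00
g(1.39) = 13.59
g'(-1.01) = 2.96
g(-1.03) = -5.09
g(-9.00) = 99.00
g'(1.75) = 14.00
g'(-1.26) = 1.96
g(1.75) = 18.38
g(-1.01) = -5.03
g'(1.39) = 12.56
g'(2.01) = 15.04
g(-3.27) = -1.50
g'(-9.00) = -29.00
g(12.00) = 372.00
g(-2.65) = -4.50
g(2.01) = 22.15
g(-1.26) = -5.64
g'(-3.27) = -6.08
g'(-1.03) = 2.88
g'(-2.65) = -3.60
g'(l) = 4*l + 7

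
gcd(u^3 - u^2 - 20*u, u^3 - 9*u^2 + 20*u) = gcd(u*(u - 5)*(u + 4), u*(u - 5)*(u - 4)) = u^2 - 5*u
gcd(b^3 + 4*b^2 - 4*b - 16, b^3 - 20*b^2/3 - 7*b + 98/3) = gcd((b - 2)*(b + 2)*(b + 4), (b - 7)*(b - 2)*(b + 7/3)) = b - 2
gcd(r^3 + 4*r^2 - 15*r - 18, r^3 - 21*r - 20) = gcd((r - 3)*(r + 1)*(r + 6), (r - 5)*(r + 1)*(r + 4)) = r + 1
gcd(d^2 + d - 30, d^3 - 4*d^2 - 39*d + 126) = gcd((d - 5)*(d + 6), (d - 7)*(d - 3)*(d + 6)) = d + 6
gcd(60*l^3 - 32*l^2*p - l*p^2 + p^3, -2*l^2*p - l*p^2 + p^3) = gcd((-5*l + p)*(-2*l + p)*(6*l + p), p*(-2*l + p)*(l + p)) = -2*l + p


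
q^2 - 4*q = q*(q - 4)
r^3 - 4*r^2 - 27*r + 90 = (r - 6)*(r - 3)*(r + 5)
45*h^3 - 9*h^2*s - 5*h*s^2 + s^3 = (-5*h + s)*(-3*h + s)*(3*h + s)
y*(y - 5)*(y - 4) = y^3 - 9*y^2 + 20*y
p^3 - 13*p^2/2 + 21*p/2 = p*(p - 7/2)*(p - 3)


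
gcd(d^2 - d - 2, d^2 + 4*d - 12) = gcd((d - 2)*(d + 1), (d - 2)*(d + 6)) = d - 2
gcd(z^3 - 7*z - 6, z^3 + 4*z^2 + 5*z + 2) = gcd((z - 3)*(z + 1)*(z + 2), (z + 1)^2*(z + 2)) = z^2 + 3*z + 2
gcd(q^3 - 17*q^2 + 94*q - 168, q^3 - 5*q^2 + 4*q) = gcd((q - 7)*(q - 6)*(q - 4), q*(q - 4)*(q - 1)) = q - 4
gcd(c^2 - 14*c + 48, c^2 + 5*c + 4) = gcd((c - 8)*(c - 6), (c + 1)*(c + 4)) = 1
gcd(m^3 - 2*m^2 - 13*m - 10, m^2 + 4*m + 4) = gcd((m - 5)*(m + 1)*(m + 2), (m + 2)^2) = m + 2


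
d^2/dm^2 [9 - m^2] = -2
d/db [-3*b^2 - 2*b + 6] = -6*b - 2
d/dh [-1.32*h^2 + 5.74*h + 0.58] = 5.74 - 2.64*h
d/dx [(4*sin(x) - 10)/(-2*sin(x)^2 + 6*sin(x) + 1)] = 8*(sin(x)^2 - 5*sin(x) + 8)*cos(x)/(6*sin(x) + cos(2*x))^2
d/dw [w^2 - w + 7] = 2*w - 1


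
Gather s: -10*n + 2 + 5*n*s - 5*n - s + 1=-15*n + s*(5*n - 1) + 3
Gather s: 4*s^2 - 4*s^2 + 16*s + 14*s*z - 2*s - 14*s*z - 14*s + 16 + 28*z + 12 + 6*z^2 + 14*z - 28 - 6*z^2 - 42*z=0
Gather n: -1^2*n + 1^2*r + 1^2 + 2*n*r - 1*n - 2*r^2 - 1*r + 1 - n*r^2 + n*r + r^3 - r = n*(-r^2 + 3*r - 2) + r^3 - 2*r^2 - r + 2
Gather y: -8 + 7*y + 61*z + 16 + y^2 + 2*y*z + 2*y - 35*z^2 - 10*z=y^2 + y*(2*z + 9) - 35*z^2 + 51*z + 8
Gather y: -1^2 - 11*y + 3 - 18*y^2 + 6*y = -18*y^2 - 5*y + 2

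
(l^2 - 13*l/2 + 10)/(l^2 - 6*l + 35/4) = 2*(l - 4)/(2*l - 7)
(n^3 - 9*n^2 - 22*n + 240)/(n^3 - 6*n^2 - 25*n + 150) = (n - 8)/(n - 5)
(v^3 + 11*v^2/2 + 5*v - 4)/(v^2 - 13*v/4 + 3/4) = 2*(2*v^3 + 11*v^2 + 10*v - 8)/(4*v^2 - 13*v + 3)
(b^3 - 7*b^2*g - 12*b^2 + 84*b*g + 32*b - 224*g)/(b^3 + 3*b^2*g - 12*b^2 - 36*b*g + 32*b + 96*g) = (b - 7*g)/(b + 3*g)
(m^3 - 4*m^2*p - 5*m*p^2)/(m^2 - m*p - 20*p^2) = m*(m + p)/(m + 4*p)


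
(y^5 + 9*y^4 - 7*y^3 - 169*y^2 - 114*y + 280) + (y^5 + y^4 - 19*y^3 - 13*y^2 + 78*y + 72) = 2*y^5 + 10*y^4 - 26*y^3 - 182*y^2 - 36*y + 352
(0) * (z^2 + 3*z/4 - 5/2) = 0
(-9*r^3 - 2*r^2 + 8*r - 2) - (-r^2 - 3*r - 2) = -9*r^3 - r^2 + 11*r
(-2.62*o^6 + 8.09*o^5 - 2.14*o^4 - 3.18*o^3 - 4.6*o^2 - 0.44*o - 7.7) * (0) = 0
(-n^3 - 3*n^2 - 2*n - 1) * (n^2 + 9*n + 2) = -n^5 - 12*n^4 - 31*n^3 - 25*n^2 - 13*n - 2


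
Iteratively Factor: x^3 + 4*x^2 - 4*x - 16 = (x - 2)*(x^2 + 6*x + 8) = (x - 2)*(x + 2)*(x + 4)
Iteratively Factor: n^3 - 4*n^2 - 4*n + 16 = (n + 2)*(n^2 - 6*n + 8) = (n - 4)*(n + 2)*(n - 2)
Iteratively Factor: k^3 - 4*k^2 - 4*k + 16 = (k + 2)*(k^2 - 6*k + 8) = (k - 2)*(k + 2)*(k - 4)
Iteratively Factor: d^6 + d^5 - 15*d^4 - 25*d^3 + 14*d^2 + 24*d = (d + 1)*(d^5 - 15*d^3 - 10*d^2 + 24*d) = (d + 1)*(d + 3)*(d^4 - 3*d^3 - 6*d^2 + 8*d) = d*(d + 1)*(d + 3)*(d^3 - 3*d^2 - 6*d + 8) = d*(d - 4)*(d + 1)*(d + 3)*(d^2 + d - 2) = d*(d - 4)*(d + 1)*(d + 2)*(d + 3)*(d - 1)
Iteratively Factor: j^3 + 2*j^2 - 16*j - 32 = (j + 2)*(j^2 - 16) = (j + 2)*(j + 4)*(j - 4)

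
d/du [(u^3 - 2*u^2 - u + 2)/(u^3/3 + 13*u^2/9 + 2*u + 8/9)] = 9*(19*u^2 + 4*u - 44)/(9*u^4 + 60*u^3 + 148*u^2 + 160*u + 64)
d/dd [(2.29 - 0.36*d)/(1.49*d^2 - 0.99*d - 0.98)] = (0.5364*d^2 - 6.8242*d + 2.6199)/(2.2201*d^4 - 2.9502*d^3 - 1.9403*d^2 + 1.9404*d + 0.9604)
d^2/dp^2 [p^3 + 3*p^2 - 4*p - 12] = 6*p + 6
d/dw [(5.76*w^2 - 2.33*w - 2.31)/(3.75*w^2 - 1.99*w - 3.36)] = (-2.7249*w^2 - 21.3822*w + 3.2319)/(14.0625*w^4 - 14.925*w^3 - 21.2399*w^2 + 13.3728*w + 11.2896)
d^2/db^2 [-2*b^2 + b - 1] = -4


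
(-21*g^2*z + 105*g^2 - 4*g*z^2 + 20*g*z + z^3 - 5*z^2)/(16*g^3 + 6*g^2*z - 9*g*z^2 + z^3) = (-21*g^2*z + 105*g^2 - 4*g*z^2 + 20*g*z + z^3 - 5*z^2)/(16*g^3 + 6*g^2*z - 9*g*z^2 + z^3)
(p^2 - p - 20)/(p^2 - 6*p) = (p^2 - p - 20)/(p*(p - 6))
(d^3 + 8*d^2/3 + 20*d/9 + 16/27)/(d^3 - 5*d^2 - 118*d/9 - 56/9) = (d + 2/3)/(d - 7)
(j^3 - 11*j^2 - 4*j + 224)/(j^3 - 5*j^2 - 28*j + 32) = (j - 7)/(j - 1)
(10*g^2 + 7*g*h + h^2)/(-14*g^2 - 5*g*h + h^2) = (-5*g - h)/(7*g - h)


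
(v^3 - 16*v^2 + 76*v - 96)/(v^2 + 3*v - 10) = (v^2 - 14*v + 48)/(v + 5)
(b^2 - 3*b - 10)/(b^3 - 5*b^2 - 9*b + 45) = (b + 2)/(b^2 - 9)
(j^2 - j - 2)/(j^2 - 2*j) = (j + 1)/j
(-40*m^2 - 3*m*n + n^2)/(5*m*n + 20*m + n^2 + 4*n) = (-8*m + n)/(n + 4)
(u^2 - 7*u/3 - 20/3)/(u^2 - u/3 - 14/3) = (-3*u^2 + 7*u + 20)/(-3*u^2 + u + 14)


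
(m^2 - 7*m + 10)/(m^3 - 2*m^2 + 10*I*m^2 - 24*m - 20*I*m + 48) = (m - 5)/(m^2 + 10*I*m - 24)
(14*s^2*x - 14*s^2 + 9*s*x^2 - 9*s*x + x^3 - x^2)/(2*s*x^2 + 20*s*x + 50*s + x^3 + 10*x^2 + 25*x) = (7*s*x - 7*s + x^2 - x)/(x^2 + 10*x + 25)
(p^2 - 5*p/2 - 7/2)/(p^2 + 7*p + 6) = (p - 7/2)/(p + 6)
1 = 1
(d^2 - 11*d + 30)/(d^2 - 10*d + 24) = (d - 5)/(d - 4)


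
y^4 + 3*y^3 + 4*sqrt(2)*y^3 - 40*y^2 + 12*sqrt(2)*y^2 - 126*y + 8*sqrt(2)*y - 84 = (y + 1)*(y + 2)*(y - 3*sqrt(2))*(y + 7*sqrt(2))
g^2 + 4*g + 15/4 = (g + 3/2)*(g + 5/2)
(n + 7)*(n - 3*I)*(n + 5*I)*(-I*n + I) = -I*n^4 + 2*n^3 - 6*I*n^3 + 12*n^2 - 8*I*n^2 - 14*n - 90*I*n + 105*I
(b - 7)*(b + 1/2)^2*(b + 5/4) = b^4 - 19*b^3/4 - 57*b^2/4 - 163*b/16 - 35/16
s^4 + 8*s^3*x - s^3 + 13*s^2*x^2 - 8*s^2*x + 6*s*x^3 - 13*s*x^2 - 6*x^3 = (s - 1)*(s + x)^2*(s + 6*x)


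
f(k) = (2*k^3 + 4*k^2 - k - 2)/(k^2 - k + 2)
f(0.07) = -1.06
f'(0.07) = -0.68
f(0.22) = -1.10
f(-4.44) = -3.59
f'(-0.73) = -1.10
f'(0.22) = 0.24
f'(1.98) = 4.55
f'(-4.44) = 1.77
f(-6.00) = -6.45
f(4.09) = 13.50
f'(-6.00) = 1.89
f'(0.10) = -0.52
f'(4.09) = 2.40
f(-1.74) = 0.19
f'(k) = (1 - 2*k)*(2*k^3 + 4*k^2 - k - 2)/(k^2 - k + 2)^2 + (6*k^2 + 8*k - 1)/(k^2 - k + 2)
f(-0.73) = 0.03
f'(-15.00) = 1.99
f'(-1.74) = 0.61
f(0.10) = -1.08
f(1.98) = 6.91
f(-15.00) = -24.12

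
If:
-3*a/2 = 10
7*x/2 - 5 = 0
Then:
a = -20/3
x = 10/7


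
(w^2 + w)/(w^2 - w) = (w + 1)/(w - 1)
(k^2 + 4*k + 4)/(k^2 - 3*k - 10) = (k + 2)/(k - 5)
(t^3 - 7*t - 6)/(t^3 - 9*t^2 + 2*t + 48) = (t + 1)/(t - 8)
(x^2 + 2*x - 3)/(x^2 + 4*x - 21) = (x^2 + 2*x - 3)/(x^2 + 4*x - 21)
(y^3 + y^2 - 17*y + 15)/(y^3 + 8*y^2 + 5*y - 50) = (y^2 - 4*y + 3)/(y^2 + 3*y - 10)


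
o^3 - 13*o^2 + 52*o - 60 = (o - 6)*(o - 5)*(o - 2)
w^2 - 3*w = w*(w - 3)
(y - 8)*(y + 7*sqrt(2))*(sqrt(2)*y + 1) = sqrt(2)*y^3 - 8*sqrt(2)*y^2 + 15*y^2 - 120*y + 7*sqrt(2)*y - 56*sqrt(2)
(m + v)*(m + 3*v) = m^2 + 4*m*v + 3*v^2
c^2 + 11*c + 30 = (c + 5)*(c + 6)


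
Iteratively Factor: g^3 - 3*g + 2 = (g - 1)*(g^2 + g - 2) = (g - 1)^2*(g + 2)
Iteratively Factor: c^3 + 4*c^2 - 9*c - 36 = (c - 3)*(c^2 + 7*c + 12) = (c - 3)*(c + 4)*(c + 3)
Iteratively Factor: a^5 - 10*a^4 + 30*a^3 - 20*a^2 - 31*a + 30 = (a - 1)*(a^4 - 9*a^3 + 21*a^2 + a - 30) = (a - 2)*(a - 1)*(a^3 - 7*a^2 + 7*a + 15) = (a - 3)*(a - 2)*(a - 1)*(a^2 - 4*a - 5) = (a - 3)*(a - 2)*(a - 1)*(a + 1)*(a - 5)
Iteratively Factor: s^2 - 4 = (s - 2)*(s + 2)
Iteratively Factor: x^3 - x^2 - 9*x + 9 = (x + 3)*(x^2 - 4*x + 3) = (x - 1)*(x + 3)*(x - 3)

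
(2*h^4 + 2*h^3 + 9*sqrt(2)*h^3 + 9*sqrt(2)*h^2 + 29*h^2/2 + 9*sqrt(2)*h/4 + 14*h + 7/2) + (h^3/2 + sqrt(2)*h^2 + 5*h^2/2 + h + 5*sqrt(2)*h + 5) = 2*h^4 + 5*h^3/2 + 9*sqrt(2)*h^3 + 10*sqrt(2)*h^2 + 17*h^2 + 29*sqrt(2)*h/4 + 15*h + 17/2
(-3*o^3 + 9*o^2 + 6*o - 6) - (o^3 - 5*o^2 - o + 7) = -4*o^3 + 14*o^2 + 7*o - 13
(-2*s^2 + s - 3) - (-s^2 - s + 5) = -s^2 + 2*s - 8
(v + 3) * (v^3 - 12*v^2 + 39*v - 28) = v^4 - 9*v^3 + 3*v^2 + 89*v - 84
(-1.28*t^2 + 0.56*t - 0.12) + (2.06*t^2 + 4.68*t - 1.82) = 0.78*t^2 + 5.24*t - 1.94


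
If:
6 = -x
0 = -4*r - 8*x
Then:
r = 12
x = -6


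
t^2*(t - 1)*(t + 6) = t^4 + 5*t^3 - 6*t^2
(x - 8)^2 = x^2 - 16*x + 64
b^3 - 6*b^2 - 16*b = b*(b - 8)*(b + 2)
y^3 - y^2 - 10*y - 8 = (y - 4)*(y + 1)*(y + 2)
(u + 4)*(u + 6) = u^2 + 10*u + 24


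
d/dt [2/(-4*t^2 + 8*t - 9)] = 16*(t - 1)/(4*t^2 - 8*t + 9)^2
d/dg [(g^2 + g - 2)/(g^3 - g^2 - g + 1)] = (-g^2 - 4*g - 1)/(g^4 - 2*g^2 + 1)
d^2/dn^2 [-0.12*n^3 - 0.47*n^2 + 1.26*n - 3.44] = -0.72*n - 0.94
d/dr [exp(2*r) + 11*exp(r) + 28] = (2*exp(r) + 11)*exp(r)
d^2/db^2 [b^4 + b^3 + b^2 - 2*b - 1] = 12*b^2 + 6*b + 2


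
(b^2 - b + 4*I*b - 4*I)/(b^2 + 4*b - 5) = (b + 4*I)/(b + 5)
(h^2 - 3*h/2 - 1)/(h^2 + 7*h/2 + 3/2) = (h - 2)/(h + 3)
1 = 1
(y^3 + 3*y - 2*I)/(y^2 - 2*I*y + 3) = (y^3 + 3*y - 2*I)/(y^2 - 2*I*y + 3)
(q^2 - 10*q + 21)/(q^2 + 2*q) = (q^2 - 10*q + 21)/(q*(q + 2))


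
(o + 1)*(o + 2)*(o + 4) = o^3 + 7*o^2 + 14*o + 8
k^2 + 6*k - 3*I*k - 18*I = (k + 6)*(k - 3*I)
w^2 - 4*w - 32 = (w - 8)*(w + 4)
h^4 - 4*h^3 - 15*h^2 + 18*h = h*(h - 6)*(h - 1)*(h + 3)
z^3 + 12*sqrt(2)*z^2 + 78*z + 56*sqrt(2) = (z + sqrt(2))*(z + 4*sqrt(2))*(z + 7*sqrt(2))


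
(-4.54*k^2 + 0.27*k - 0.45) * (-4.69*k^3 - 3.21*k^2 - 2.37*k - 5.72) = 21.2926*k^5 + 13.3071*k^4 + 12.0036*k^3 + 26.7734*k^2 - 0.4779*k + 2.574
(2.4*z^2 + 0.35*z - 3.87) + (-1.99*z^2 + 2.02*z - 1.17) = 0.41*z^2 + 2.37*z - 5.04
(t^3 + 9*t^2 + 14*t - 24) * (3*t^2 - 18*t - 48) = 3*t^5 + 9*t^4 - 168*t^3 - 756*t^2 - 240*t + 1152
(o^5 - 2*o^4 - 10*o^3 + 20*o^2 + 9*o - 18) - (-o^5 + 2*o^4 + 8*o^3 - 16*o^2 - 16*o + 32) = 2*o^5 - 4*o^4 - 18*o^3 + 36*o^2 + 25*o - 50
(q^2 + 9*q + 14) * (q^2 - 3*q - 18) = q^4 + 6*q^3 - 31*q^2 - 204*q - 252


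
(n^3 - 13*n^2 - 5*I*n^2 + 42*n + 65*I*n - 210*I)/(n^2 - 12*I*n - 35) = (n^2 - 13*n + 42)/(n - 7*I)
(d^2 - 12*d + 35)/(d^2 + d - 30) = (d - 7)/(d + 6)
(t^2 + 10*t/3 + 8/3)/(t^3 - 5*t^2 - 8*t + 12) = (t + 4/3)/(t^2 - 7*t + 6)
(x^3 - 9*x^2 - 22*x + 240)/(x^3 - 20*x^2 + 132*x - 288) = (x + 5)/(x - 6)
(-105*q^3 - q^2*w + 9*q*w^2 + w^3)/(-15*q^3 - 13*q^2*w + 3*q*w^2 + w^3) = (7*q + w)/(q + w)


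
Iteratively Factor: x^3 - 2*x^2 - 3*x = (x + 1)*(x^2 - 3*x) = x*(x + 1)*(x - 3)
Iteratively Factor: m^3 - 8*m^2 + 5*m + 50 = (m + 2)*(m^2 - 10*m + 25) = (m - 5)*(m + 2)*(m - 5)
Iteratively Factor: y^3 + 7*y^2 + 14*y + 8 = (y + 2)*(y^2 + 5*y + 4) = (y + 2)*(y + 4)*(y + 1)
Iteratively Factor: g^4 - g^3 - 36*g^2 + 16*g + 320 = (g + 4)*(g^3 - 5*g^2 - 16*g + 80) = (g - 5)*(g + 4)*(g^2 - 16) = (g - 5)*(g + 4)^2*(g - 4)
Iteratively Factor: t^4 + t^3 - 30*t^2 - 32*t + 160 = (t + 4)*(t^3 - 3*t^2 - 18*t + 40) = (t + 4)^2*(t^2 - 7*t + 10) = (t - 5)*(t + 4)^2*(t - 2)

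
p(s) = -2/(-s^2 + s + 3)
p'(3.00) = -1.11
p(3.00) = 0.67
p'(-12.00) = 0.00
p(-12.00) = 0.01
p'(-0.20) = 0.37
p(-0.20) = -0.72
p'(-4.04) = 0.06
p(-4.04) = 0.12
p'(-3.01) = 0.17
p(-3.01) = 0.22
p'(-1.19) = 43.57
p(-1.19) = -5.08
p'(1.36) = -0.55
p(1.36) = -0.80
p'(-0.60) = 1.06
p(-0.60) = -0.98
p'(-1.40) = 58.64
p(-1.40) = 5.56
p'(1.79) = -2.05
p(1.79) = -1.26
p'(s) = -2*(2*s - 1)/(-s^2 + s + 3)^2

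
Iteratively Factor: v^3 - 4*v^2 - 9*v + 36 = (v + 3)*(v^2 - 7*v + 12) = (v - 4)*(v + 3)*(v - 3)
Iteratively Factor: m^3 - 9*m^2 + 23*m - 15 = (m - 1)*(m^2 - 8*m + 15) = (m - 3)*(m - 1)*(m - 5)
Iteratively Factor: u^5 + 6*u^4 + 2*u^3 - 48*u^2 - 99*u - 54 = (u + 3)*(u^4 + 3*u^3 - 7*u^2 - 27*u - 18) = (u + 3)^2*(u^3 - 7*u - 6) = (u - 3)*(u + 3)^2*(u^2 + 3*u + 2) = (u - 3)*(u + 1)*(u + 3)^2*(u + 2)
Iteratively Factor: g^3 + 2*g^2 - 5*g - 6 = (g - 2)*(g^2 + 4*g + 3) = (g - 2)*(g + 1)*(g + 3)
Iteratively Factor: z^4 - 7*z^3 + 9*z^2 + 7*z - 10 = (z - 1)*(z^3 - 6*z^2 + 3*z + 10) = (z - 5)*(z - 1)*(z^2 - z - 2) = (z - 5)*(z - 1)*(z + 1)*(z - 2)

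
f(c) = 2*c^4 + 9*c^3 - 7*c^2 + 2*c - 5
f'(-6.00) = -670.00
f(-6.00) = 379.00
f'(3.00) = 419.00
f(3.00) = 343.00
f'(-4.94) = -234.37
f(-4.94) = -79.62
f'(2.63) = 297.47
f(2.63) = 211.25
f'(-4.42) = -99.44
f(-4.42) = -164.41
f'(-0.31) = 8.70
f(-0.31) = -6.54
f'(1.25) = 42.31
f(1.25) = 9.02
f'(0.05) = 1.37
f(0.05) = -4.92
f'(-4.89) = -219.35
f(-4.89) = -90.96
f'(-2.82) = 76.79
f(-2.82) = -141.66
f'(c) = 8*c^3 + 27*c^2 - 14*c + 2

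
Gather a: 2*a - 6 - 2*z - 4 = 2*a - 2*z - 10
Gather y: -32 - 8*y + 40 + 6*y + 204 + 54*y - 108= 52*y + 104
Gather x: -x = -x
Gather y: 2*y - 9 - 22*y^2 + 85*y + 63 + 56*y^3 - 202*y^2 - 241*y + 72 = 56*y^3 - 224*y^2 - 154*y + 126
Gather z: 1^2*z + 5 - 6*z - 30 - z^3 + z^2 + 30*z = -z^3 + z^2 + 25*z - 25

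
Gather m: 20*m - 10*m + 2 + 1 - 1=10*m + 2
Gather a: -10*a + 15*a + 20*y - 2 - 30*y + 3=5*a - 10*y + 1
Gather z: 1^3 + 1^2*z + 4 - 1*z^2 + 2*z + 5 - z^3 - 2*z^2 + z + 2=-z^3 - 3*z^2 + 4*z + 12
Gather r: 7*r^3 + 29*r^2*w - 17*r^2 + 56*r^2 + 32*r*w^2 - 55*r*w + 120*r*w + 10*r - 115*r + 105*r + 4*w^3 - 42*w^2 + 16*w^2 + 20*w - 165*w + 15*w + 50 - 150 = 7*r^3 + r^2*(29*w + 39) + r*(32*w^2 + 65*w) + 4*w^3 - 26*w^2 - 130*w - 100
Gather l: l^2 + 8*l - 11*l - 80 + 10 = l^2 - 3*l - 70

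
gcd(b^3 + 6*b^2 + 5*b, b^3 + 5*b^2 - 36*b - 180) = b + 5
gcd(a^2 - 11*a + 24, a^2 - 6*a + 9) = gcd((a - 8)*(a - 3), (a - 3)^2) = a - 3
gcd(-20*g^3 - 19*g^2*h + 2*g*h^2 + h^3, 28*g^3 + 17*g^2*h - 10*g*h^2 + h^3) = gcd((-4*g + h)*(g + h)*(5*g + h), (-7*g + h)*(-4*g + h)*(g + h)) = 4*g^2 + 3*g*h - h^2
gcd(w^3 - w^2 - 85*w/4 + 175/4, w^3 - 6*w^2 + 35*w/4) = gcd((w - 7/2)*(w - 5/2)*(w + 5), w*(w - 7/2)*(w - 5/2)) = w^2 - 6*w + 35/4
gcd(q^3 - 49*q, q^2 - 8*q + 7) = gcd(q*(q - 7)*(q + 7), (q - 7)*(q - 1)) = q - 7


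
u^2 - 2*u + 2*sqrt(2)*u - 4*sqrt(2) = (u - 2)*(u + 2*sqrt(2))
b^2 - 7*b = b*(b - 7)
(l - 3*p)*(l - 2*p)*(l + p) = l^3 - 4*l^2*p + l*p^2 + 6*p^3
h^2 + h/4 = h*(h + 1/4)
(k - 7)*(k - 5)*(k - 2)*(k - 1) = k^4 - 15*k^3 + 73*k^2 - 129*k + 70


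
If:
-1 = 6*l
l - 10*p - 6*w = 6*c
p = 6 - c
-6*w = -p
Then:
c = 397/30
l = -1/6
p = -217/30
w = -217/180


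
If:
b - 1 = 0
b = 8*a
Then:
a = 1/8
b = 1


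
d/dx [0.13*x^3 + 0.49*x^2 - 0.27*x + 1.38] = 0.39*x^2 + 0.98*x - 0.27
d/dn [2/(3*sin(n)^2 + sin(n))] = -(12/tan(n) + 2*cos(n)/sin(n)^2)/(3*sin(n) + 1)^2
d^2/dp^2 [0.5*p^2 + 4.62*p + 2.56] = 1.00000000000000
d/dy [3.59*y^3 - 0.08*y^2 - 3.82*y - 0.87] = 10.77*y^2 - 0.16*y - 3.82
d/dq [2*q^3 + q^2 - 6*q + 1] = 6*q^2 + 2*q - 6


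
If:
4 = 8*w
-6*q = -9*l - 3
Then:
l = 2*q/3 - 1/3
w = 1/2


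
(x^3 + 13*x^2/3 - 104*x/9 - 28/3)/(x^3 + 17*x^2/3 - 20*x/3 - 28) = (x + 2/3)/(x + 2)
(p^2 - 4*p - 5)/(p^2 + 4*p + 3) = (p - 5)/(p + 3)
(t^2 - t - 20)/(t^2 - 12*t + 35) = (t + 4)/(t - 7)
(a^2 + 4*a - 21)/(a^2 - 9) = (a + 7)/(a + 3)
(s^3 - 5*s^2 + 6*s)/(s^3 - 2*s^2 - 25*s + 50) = s*(s - 3)/(s^2 - 25)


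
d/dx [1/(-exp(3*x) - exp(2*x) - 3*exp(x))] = (3*exp(2*x) + 2*exp(x) + 3)*exp(-x)/(exp(2*x) + exp(x) + 3)^2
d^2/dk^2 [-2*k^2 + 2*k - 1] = -4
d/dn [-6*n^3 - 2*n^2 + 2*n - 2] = -18*n^2 - 4*n + 2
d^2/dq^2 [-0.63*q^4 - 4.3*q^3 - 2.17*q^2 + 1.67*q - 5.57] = -7.56*q^2 - 25.8*q - 4.34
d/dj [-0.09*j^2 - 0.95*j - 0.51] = -0.18*j - 0.95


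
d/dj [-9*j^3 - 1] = -27*j^2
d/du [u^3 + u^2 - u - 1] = 3*u^2 + 2*u - 1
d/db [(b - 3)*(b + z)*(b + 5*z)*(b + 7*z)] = 4*b^3 + 39*b^2*z - 9*b^2 + 94*b*z^2 - 78*b*z + 35*z^3 - 141*z^2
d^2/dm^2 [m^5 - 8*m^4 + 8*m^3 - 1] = 4*m*(5*m^2 - 24*m + 12)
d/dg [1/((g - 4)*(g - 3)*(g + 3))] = (-(g - 4)*(g - 3) - (g - 4)*(g + 3) - (g - 3)*(g + 3))/((g - 4)^2*(g - 3)^2*(g + 3)^2)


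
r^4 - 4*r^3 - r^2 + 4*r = r*(r - 4)*(r - 1)*(r + 1)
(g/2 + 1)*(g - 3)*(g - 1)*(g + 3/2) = g^4/2 - g^3/4 - 4*g^2 - 3*g/4 + 9/2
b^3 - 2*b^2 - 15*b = b*(b - 5)*(b + 3)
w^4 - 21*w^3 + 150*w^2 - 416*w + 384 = (w - 8)^2*(w - 3)*(w - 2)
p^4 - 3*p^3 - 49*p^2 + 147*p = p*(p - 7)*(p - 3)*(p + 7)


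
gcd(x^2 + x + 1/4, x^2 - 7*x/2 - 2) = x + 1/2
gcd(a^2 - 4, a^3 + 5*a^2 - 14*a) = a - 2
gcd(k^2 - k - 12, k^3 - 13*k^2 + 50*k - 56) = k - 4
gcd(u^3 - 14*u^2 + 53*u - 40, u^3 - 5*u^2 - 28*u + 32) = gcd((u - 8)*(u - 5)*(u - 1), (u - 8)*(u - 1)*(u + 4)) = u^2 - 9*u + 8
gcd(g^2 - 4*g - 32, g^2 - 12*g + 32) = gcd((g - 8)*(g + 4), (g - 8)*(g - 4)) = g - 8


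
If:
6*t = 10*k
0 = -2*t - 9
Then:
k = -27/10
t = -9/2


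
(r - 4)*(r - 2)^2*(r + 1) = r^4 - 7*r^3 + 12*r^2 + 4*r - 16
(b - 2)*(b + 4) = b^2 + 2*b - 8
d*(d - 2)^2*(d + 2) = d^4 - 2*d^3 - 4*d^2 + 8*d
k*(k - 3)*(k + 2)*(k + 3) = k^4 + 2*k^3 - 9*k^2 - 18*k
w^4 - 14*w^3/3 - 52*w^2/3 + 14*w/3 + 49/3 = (w - 7)*(w - 1)*(w + 1)*(w + 7/3)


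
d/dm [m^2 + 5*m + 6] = 2*m + 5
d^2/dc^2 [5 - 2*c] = 0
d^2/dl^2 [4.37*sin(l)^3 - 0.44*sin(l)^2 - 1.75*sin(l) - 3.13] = -1.5275*sin(l) + 9.8325*sin(3*l) - 0.88*cos(2*l)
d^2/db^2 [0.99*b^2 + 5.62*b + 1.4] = 1.98000000000000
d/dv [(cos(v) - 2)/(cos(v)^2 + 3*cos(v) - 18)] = (cos(v)^2 - 4*cos(v) + 12)*sin(v)/(cos(v)^2 + 3*cos(v) - 18)^2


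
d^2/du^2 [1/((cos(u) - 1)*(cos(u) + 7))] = (-4*sin(u)^4 + 66*sin(u)^2 - 39*cos(u)/2 - 9*cos(3*u)/2 + 24)/((cos(u) - 1)^3*(cos(u) + 7)^3)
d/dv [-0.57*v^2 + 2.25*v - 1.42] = 2.25 - 1.14*v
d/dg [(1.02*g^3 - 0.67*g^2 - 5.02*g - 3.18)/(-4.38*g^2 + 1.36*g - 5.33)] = (-4.4676*g^4 + 2.7744*g^3 - 39.2086*g^2 - 20.7146*g + 31.0814)/(19.1844*g^4 - 11.9136*g^3 + 48.5404*g^2 - 14.4976*g + 28.4089)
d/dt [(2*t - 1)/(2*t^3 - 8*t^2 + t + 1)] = (4*t^3 - 16*t^2 + 2*t - (2*t - 1)*(6*t^2 - 16*t + 1) + 2)/(2*t^3 - 8*t^2 + t + 1)^2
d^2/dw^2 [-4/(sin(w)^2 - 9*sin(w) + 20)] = 4*(4*sin(w)^4 - 27*sin(w)^3 - 5*sin(w)^2 + 234*sin(w) - 122)/(sin(w)^2 - 9*sin(w) + 20)^3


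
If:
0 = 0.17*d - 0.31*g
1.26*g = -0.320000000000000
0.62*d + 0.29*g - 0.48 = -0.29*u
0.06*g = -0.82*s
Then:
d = -0.46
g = -0.25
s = 0.02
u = 2.90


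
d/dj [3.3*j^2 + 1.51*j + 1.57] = 6.6*j + 1.51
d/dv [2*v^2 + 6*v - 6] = 4*v + 6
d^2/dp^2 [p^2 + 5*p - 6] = 2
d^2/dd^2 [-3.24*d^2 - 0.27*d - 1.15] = -6.48000000000000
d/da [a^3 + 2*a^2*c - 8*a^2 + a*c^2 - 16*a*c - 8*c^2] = 3*a^2 + 4*a*c - 16*a + c^2 - 16*c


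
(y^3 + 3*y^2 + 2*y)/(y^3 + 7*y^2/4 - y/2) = 4*(y + 1)/(4*y - 1)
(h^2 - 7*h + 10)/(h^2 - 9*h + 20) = (h - 2)/(h - 4)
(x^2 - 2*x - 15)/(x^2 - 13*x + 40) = (x + 3)/(x - 8)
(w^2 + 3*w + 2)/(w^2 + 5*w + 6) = (w + 1)/(w + 3)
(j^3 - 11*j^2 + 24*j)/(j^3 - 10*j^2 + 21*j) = (j - 8)/(j - 7)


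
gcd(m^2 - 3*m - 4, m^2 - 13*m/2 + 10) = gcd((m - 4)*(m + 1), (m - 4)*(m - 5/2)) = m - 4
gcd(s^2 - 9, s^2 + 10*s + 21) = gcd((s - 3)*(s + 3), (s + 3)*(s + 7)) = s + 3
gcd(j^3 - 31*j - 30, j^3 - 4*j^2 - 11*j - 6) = j^2 - 5*j - 6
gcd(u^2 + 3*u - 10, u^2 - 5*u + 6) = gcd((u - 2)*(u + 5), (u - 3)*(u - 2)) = u - 2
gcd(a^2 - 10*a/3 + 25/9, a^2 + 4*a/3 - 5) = a - 5/3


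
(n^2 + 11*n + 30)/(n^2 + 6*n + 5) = (n + 6)/(n + 1)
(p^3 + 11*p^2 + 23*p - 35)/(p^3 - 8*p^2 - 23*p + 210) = (p^2 + 6*p - 7)/(p^2 - 13*p + 42)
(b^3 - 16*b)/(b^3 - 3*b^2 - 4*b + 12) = b*(b^2 - 16)/(b^3 - 3*b^2 - 4*b + 12)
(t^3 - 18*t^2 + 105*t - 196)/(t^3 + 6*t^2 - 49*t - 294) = (t^2 - 11*t + 28)/(t^2 + 13*t + 42)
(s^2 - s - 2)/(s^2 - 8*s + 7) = (s^2 - s - 2)/(s^2 - 8*s + 7)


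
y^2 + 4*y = y*(y + 4)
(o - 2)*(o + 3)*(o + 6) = o^3 + 7*o^2 - 36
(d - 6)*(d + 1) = d^2 - 5*d - 6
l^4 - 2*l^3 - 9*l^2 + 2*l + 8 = (l - 4)*(l - 1)*(l + 1)*(l + 2)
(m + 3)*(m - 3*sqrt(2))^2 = m^3 - 6*sqrt(2)*m^2 + 3*m^2 - 18*sqrt(2)*m + 18*m + 54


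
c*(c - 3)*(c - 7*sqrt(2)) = c^3 - 7*sqrt(2)*c^2 - 3*c^2 + 21*sqrt(2)*c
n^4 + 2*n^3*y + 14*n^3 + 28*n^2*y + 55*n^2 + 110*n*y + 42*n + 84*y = (n + 1)*(n + 6)*(n + 7)*(n + 2*y)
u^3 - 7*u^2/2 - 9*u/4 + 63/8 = (u - 7/2)*(u - 3/2)*(u + 3/2)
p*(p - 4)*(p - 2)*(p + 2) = p^4 - 4*p^3 - 4*p^2 + 16*p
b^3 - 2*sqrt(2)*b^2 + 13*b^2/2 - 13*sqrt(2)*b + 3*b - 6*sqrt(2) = (b + 1/2)*(b + 6)*(b - 2*sqrt(2))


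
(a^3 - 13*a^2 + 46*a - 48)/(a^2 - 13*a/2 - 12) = 2*(a^2 - 5*a + 6)/(2*a + 3)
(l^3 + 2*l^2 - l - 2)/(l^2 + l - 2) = l + 1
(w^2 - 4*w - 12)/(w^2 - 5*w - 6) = (w + 2)/(w + 1)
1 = 1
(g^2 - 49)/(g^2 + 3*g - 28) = (g - 7)/(g - 4)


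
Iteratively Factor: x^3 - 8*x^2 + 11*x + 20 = (x - 4)*(x^2 - 4*x - 5) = (x - 5)*(x - 4)*(x + 1)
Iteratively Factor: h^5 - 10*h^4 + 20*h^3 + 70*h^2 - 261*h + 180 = (h - 1)*(h^4 - 9*h^3 + 11*h^2 + 81*h - 180) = (h - 5)*(h - 1)*(h^3 - 4*h^2 - 9*h + 36) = (h - 5)*(h - 4)*(h - 1)*(h^2 - 9) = (h - 5)*(h - 4)*(h - 3)*(h - 1)*(h + 3)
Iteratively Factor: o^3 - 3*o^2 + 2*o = (o - 1)*(o^2 - 2*o) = o*(o - 1)*(o - 2)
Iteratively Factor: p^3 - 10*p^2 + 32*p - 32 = (p - 4)*(p^2 - 6*p + 8) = (p - 4)*(p - 2)*(p - 4)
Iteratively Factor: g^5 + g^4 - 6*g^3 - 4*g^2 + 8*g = (g + 2)*(g^4 - g^3 - 4*g^2 + 4*g) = (g - 2)*(g + 2)*(g^3 + g^2 - 2*g) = g*(g - 2)*(g + 2)*(g^2 + g - 2) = g*(g - 2)*(g + 2)^2*(g - 1)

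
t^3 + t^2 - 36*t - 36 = (t - 6)*(t + 1)*(t + 6)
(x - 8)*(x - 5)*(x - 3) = x^3 - 16*x^2 + 79*x - 120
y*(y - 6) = y^2 - 6*y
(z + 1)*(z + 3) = z^2 + 4*z + 3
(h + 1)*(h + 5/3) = h^2 + 8*h/3 + 5/3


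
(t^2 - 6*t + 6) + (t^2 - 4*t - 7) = 2*t^2 - 10*t - 1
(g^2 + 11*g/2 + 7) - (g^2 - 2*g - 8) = 15*g/2 + 15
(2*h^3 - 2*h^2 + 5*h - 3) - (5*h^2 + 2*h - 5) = 2*h^3 - 7*h^2 + 3*h + 2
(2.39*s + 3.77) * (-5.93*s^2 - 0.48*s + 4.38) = -14.1727*s^3 - 23.5033*s^2 + 8.6586*s + 16.5126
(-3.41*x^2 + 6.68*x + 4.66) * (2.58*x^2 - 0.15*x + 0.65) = -8.7978*x^4 + 17.7459*x^3 + 8.8043*x^2 + 3.643*x + 3.029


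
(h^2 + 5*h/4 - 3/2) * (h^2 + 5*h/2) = h^4 + 15*h^3/4 + 13*h^2/8 - 15*h/4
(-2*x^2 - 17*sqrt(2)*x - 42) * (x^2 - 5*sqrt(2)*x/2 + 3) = -2*x^4 - 12*sqrt(2)*x^3 + 37*x^2 + 54*sqrt(2)*x - 126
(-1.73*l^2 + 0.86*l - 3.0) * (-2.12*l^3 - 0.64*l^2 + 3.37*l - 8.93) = 3.6676*l^5 - 0.716*l^4 - 0.0204999999999993*l^3 + 20.2671*l^2 - 17.7898*l + 26.79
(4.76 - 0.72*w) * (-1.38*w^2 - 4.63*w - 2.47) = 0.9936*w^3 - 3.2352*w^2 - 20.2604*w - 11.7572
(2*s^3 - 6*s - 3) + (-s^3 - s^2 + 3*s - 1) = s^3 - s^2 - 3*s - 4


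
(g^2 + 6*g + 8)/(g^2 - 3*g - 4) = (g^2 + 6*g + 8)/(g^2 - 3*g - 4)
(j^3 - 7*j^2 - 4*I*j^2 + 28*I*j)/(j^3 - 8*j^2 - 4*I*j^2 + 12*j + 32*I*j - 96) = j*(j^2 - j*(7 + 4*I) + 28*I)/(j^3 - 4*j^2*(2 + I) + 4*j*(3 + 8*I) - 96)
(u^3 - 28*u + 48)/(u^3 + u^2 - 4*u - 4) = (u^2 + 2*u - 24)/(u^2 + 3*u + 2)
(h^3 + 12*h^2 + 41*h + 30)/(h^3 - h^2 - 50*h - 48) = (h + 5)/(h - 8)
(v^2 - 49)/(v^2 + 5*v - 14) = (v - 7)/(v - 2)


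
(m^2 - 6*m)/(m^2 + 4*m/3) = 3*(m - 6)/(3*m + 4)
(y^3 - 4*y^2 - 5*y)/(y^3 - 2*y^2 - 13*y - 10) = y/(y + 2)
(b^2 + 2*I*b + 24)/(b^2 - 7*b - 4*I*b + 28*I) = (b + 6*I)/(b - 7)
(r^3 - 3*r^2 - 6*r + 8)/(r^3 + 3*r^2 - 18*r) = (r^3 - 3*r^2 - 6*r + 8)/(r*(r^2 + 3*r - 18))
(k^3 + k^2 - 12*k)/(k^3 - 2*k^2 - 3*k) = (k + 4)/(k + 1)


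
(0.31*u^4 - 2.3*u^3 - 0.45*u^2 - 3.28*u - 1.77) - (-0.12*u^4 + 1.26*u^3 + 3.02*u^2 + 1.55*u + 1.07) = 0.43*u^4 - 3.56*u^3 - 3.47*u^2 - 4.83*u - 2.84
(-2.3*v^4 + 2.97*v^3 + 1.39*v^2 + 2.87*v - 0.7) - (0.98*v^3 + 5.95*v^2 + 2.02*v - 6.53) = -2.3*v^4 + 1.99*v^3 - 4.56*v^2 + 0.85*v + 5.83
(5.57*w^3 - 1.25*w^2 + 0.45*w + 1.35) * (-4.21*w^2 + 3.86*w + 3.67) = -23.4497*w^5 + 26.7627*w^4 + 13.7224*w^3 - 8.534*w^2 + 6.8625*w + 4.9545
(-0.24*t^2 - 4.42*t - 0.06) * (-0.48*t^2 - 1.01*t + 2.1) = 0.1152*t^4 + 2.364*t^3 + 3.989*t^2 - 9.2214*t - 0.126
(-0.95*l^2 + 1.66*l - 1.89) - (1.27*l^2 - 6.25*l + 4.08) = -2.22*l^2 + 7.91*l - 5.97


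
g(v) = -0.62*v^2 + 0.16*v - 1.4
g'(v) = 0.16 - 1.24*v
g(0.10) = -1.39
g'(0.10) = 0.04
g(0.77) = -1.64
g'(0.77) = -0.79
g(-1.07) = -2.28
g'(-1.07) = 1.49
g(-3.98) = -11.86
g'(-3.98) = 5.10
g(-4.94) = -17.32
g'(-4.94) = 6.29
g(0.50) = -1.48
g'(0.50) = -0.46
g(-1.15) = -2.40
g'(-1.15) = 1.59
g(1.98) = -3.51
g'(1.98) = -2.30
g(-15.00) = -143.30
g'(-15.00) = 18.76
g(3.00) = -6.50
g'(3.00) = -3.56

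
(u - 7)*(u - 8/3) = u^2 - 29*u/3 + 56/3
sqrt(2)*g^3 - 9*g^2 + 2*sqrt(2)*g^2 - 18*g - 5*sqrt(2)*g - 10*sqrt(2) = (g + 2)*(g - 5*sqrt(2))*(sqrt(2)*g + 1)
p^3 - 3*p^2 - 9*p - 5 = (p - 5)*(p + 1)^2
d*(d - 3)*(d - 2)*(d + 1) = d^4 - 4*d^3 + d^2 + 6*d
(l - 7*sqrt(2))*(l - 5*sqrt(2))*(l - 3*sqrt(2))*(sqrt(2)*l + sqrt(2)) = sqrt(2)*l^4 - 30*l^3 + sqrt(2)*l^3 - 30*l^2 + 142*sqrt(2)*l^2 - 420*l + 142*sqrt(2)*l - 420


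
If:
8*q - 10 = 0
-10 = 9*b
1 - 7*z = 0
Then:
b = -10/9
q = 5/4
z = 1/7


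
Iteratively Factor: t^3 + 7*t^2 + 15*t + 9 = (t + 1)*(t^2 + 6*t + 9) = (t + 1)*(t + 3)*(t + 3)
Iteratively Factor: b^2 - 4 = (b + 2)*(b - 2)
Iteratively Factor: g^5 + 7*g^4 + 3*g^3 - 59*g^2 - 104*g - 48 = (g + 1)*(g^4 + 6*g^3 - 3*g^2 - 56*g - 48) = (g + 1)*(g + 4)*(g^3 + 2*g^2 - 11*g - 12) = (g + 1)^2*(g + 4)*(g^2 + g - 12) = (g - 3)*(g + 1)^2*(g + 4)*(g + 4)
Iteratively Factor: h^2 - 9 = (h - 3)*(h + 3)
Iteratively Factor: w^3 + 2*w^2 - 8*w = (w)*(w^2 + 2*w - 8) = w*(w - 2)*(w + 4)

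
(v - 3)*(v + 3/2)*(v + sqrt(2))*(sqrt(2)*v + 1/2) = sqrt(2)*v^4 - 3*sqrt(2)*v^3/2 + 5*v^3/2 - 4*sqrt(2)*v^2 - 15*v^2/4 - 45*v/4 - 3*sqrt(2)*v/4 - 9*sqrt(2)/4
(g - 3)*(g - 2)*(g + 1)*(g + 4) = g^4 - 15*g^2 + 10*g + 24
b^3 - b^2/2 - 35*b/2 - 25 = (b - 5)*(b + 2)*(b + 5/2)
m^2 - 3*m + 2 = (m - 2)*(m - 1)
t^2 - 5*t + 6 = (t - 3)*(t - 2)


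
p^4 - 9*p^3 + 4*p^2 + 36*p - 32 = (p - 8)*(p - 2)*(p - 1)*(p + 2)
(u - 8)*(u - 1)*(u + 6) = u^3 - 3*u^2 - 46*u + 48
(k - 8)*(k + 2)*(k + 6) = k^3 - 52*k - 96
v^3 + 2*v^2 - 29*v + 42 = (v - 3)*(v - 2)*(v + 7)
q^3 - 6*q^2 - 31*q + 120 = (q - 8)*(q - 3)*(q + 5)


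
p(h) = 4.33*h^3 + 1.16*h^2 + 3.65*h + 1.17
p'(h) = 12.99*h^2 + 2.32*h + 3.65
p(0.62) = 4.91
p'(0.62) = 10.08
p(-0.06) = 0.95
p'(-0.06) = 3.56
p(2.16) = 58.10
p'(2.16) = 69.27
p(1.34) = 18.56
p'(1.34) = 30.08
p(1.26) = 16.27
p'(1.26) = 27.20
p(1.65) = 29.80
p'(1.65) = 42.84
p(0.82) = 7.33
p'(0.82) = 14.29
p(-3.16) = -135.41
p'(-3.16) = 126.03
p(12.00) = 7694.25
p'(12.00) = 1902.05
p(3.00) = 139.47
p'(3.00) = 127.52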